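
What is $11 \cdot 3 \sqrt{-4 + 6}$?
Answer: $33 \sqrt{2} \approx 46.669$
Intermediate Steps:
$11 \cdot 3 \sqrt{-4 + 6} = 33 \sqrt{2}$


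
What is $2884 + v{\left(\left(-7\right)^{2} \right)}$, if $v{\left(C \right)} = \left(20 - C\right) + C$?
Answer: $2904$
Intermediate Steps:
$v{\left(C \right)} = 20$
$2884 + v{\left(\left(-7\right)^{2} \right)} = 2884 + 20 = 2904$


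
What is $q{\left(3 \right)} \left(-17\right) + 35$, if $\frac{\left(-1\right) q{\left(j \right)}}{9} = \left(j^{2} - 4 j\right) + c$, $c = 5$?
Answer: $341$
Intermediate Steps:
$q{\left(j \right)} = -45 - 9 j^{2} + 36 j$ ($q{\left(j \right)} = - 9 \left(\left(j^{2} - 4 j\right) + 5\right) = - 9 \left(5 + j^{2} - 4 j\right) = -45 - 9 j^{2} + 36 j$)
$q{\left(3 \right)} \left(-17\right) + 35 = \left(-45 - 9 \cdot 3^{2} + 36 \cdot 3\right) \left(-17\right) + 35 = \left(-45 - 81 + 108\right) \left(-17\right) + 35 = \left(-18\right) \left(-17\right) + 35 = 306 + 35 = 341$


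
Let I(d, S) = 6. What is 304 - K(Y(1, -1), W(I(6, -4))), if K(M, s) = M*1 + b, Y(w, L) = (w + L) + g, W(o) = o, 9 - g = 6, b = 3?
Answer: 298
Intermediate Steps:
g = 3 (g = 9 - 1*6 = 9 - 6 = 3)
Y(w, L) = 3 + L + w (Y(w, L) = (w + L) + 3 = (L + w) + 3 = 3 + L + w)
K(M, s) = 3 + M (K(M, s) = M*1 + 3 = M + 3 = 3 + M)
304 - K(Y(1, -1), W(I(6, -4))) = 304 - (3 + (3 - 1 + 1)) = 304 - (3 + 3) = 304 - 1*6 = 304 - 6 = 298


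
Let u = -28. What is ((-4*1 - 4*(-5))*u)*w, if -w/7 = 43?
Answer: 134848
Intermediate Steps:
w = -301 (w = -7*43 = -301)
((-4*1 - 4*(-5))*u)*w = ((-4*1 - 4*(-5))*(-28))*(-301) = ((-4 + 20)*(-28))*(-301) = (16*(-28))*(-301) = -448*(-301) = 134848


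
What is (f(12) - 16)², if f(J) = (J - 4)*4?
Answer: 256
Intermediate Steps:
f(J) = -16 + 4*J (f(J) = (-4 + J)*4 = -16 + 4*J)
(f(12) - 16)² = ((-16 + 4*12) - 16)² = ((-16 + 48) - 16)² = (32 - 16)² = 16² = 256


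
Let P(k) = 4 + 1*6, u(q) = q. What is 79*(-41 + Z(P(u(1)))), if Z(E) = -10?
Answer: -4029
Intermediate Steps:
P(k) = 10 (P(k) = 4 + 6 = 10)
79*(-41 + Z(P(u(1)))) = 79*(-41 - 10) = 79*(-51) = -4029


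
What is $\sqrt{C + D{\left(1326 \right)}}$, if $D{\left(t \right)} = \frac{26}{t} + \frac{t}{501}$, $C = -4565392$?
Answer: $\frac{i \sqrt{331170096273735}}{8517} \approx 2136.7 i$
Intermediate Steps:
$D{\left(t \right)} = \frac{26}{t} + \frac{t}{501}$ ($D{\left(t \right)} = \frac{26}{t} + t \frac{1}{501} = \frac{26}{t} + \frac{t}{501}$)
$\sqrt{C + D{\left(1326 \right)}} = \sqrt{-4565392 + \left(\frac{26}{1326} + \frac{1}{501} \cdot 1326\right)} = \sqrt{-4565392 + \left(26 \cdot \frac{1}{1326} + \frac{442}{167}\right)} = \sqrt{-4565392 + \left(\frac{1}{51} + \frac{442}{167}\right)} = \sqrt{-4565392 + \frac{22709}{8517}} = \sqrt{- \frac{38883420955}{8517}} = \frac{i \sqrt{331170096273735}}{8517}$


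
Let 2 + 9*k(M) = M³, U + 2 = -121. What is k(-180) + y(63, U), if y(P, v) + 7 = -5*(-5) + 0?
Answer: -5831840/9 ≈ -6.4798e+5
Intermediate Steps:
U = -123 (U = -2 - 121 = -123)
y(P, v) = 18 (y(P, v) = -7 + (-5*(-5) + 0) = -7 + (25 + 0) = -7 + 25 = 18)
k(M) = -2/9 + M³/9
k(-180) + y(63, U) = (-2/9 + (⅑)*(-180)³) + 18 = (-2/9 + (⅑)*(-5832000)) + 18 = (-2/9 - 648000) + 18 = -5832002/9 + 18 = -5831840/9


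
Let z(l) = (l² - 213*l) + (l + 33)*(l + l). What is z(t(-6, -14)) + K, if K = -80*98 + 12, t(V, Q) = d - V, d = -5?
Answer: -7972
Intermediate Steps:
t(V, Q) = -5 - V
K = -7828 (K = -7840 + 12 = -7828)
z(l) = l² - 213*l + 2*l*(33 + l) (z(l) = (l² - 213*l) + (33 + l)*(2*l) = (l² - 213*l) + 2*l*(33 + l) = l² - 213*l + 2*l*(33 + l))
z(t(-6, -14)) + K = 3*(-5 - 1*(-6))*(-49 + (-5 - 1*(-6))) - 7828 = 3*(-5 + 6)*(-49 + (-5 + 6)) - 7828 = 3*1*(-49 + 1) - 7828 = 3*1*(-48) - 7828 = -144 - 7828 = -7972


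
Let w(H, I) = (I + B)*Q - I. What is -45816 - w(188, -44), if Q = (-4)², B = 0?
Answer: -45156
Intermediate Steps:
Q = 16
w(H, I) = 15*I (w(H, I) = (I + 0)*16 - I = I*16 - I = 16*I - I = 15*I)
-45816 - w(188, -44) = -45816 - 15*(-44) = -45816 - 1*(-660) = -45816 + 660 = -45156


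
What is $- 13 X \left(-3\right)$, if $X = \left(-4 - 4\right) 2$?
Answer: $-624$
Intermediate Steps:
$X = -16$ ($X = \left(-8\right) 2 = -16$)
$- 13 X \left(-3\right) = \left(-13\right) \left(-16\right) \left(-3\right) = 208 \left(-3\right) = -624$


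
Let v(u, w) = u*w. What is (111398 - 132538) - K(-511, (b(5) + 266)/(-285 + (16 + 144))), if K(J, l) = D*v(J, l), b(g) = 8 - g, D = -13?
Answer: -855533/125 ≈ -6844.3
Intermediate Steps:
K(J, l) = -13*J*l
(111398 - 132538) - K(-511, (b(5) + 266)/(-285 + (16 + 144))) = (111398 - 132538) - (-13)*(-511)*((8 - 1*5) + 266)/(-285 + (16 + 144)) = -21140 - (-13)*(-511)*((8 - 5) + 266)/(-285 + 160) = -21140 - (-13)*(-511)*(3 + 266)/(-125) = -21140 - (-13)*(-511)*269*(-1/125) = -21140 - (-13)*(-511)*(-269)/125 = -21140 - 1*(-1786967/125) = -21140 + 1786967/125 = -855533/125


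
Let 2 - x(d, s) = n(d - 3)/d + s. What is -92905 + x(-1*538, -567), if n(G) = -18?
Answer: -24838393/269 ≈ -92336.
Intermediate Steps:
x(d, s) = 2 - s + 18/d (x(d, s) = 2 - (-18/d + s) = 2 - (s - 18/d) = 2 + (-s + 18/d) = 2 - s + 18/d)
-92905 + x(-1*538, -567) = -92905 + (2 - 1*(-567) + 18/((-1*538))) = -92905 + (2 + 567 + 18/(-538)) = -92905 + (2 + 567 + 18*(-1/538)) = -92905 + (2 + 567 - 9/269) = -92905 + 153052/269 = -24838393/269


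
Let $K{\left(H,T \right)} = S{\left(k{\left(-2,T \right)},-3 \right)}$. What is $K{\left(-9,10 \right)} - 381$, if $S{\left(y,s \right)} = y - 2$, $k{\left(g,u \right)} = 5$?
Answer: $-378$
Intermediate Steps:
$S{\left(y,s \right)} = -2 + y$
$K{\left(H,T \right)} = 3$ ($K{\left(H,T \right)} = -2 + 5 = 3$)
$K{\left(-9,10 \right)} - 381 = 3 - 381 = -378$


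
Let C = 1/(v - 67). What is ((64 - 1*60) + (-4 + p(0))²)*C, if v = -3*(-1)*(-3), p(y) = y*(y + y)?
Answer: -5/19 ≈ -0.26316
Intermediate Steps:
p(y) = 2*y² (p(y) = y*(2*y) = 2*y²)
v = -9 (v = 3*(-3) = -9)
C = -1/76 (C = 1/(-9 - 67) = 1/(-76) = -1/76 ≈ -0.013158)
((64 - 1*60) + (-4 + p(0))²)*C = ((64 - 1*60) + (-4 + 2*0²)²)*(-1/76) = ((64 - 60) + (-4 + 2*0)²)*(-1/76) = (4 + (-4 + 0)²)*(-1/76) = (4 + (-4)²)*(-1/76) = (4 + 16)*(-1/76) = 20*(-1/76) = -5/19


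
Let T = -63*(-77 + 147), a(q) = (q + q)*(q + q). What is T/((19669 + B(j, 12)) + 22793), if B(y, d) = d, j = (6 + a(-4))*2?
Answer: -735/7079 ≈ -0.10383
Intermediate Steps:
a(q) = 4*q**2 (a(q) = (2*q)*(2*q) = 4*q**2)
j = 140 (j = (6 + 4*(-4)**2)*2 = (6 + 4*16)*2 = (6 + 64)*2 = 70*2 = 140)
T = -4410 (T = -63*70 = -4410)
T/((19669 + B(j, 12)) + 22793) = -4410/((19669 + 12) + 22793) = -4410/(19681 + 22793) = -4410/42474 = -4410*1/42474 = -735/7079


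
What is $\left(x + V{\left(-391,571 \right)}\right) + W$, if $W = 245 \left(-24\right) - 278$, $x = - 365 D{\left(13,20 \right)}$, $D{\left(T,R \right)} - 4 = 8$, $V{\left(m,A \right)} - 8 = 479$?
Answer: $-10051$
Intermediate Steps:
$V{\left(m,A \right)} = 487$ ($V{\left(m,A \right)} = 8 + 479 = 487$)
$D{\left(T,R \right)} = 12$ ($D{\left(T,R \right)} = 4 + 8 = 12$)
$x = -4380$ ($x = \left(-365\right) 12 = -4380$)
$W = -6158$ ($W = -5880 - 278 = -6158$)
$\left(x + V{\left(-391,571 \right)}\right) + W = \left(-4380 + 487\right) - 6158 = -3893 - 6158 = -10051$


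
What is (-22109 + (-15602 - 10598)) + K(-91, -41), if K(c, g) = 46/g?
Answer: -1980715/41 ≈ -48310.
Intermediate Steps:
(-22109 + (-15602 - 10598)) + K(-91, -41) = (-22109 + (-15602 - 10598)) + 46/(-41) = (-22109 - 26200) + 46*(-1/41) = -48309 - 46/41 = -1980715/41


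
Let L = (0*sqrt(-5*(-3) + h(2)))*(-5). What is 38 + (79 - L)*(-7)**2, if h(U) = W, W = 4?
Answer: 3909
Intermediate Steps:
h(U) = 4
L = 0 (L = (0*sqrt(-5*(-3) + 4))*(-5) = (0*sqrt(15 + 4))*(-5) = (0*sqrt(19))*(-5) = 0*(-5) = 0)
38 + (79 - L)*(-7)**2 = 38 + (79 - 1*0)*(-7)**2 = 38 + (79 + 0)*49 = 38 + 79*49 = 38 + 3871 = 3909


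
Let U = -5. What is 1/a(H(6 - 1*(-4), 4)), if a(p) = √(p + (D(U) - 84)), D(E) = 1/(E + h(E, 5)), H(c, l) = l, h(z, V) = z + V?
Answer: -I*√2005/401 ≈ -0.11166*I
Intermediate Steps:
h(z, V) = V + z
D(E) = 1/(5 + 2*E) (D(E) = 1/(E + (5 + E)) = 1/(5 + 2*E))
a(p) = √(-421/5 + p) (a(p) = √(p + (1/(5 + 2*(-5)) - 84)) = √(p + (1/(5 - 10) - 84)) = √(p + (1/(-5) - 84)) = √(p + (-⅕ - 84)) = √(p - 421/5) = √(-421/5 + p))
1/a(H(6 - 1*(-4), 4)) = 1/(√(-2105 + 25*4)/5) = 1/(√(-2105 + 100)/5) = 1/(√(-2005)/5) = 1/((I*√2005)/5) = 1/(I*√2005/5) = -I*√2005/401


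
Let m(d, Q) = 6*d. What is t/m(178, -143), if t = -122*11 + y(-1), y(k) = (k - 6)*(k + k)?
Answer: -332/267 ≈ -1.2434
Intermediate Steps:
y(k) = 2*k*(-6 + k) (y(k) = (-6 + k)*(2*k) = 2*k*(-6 + k))
t = -1328 (t = -122*11 + 2*(-1)*(-6 - 1) = -1342 + 2*(-1)*(-7) = -1342 + 14 = -1328)
t/m(178, -143) = -1328/(6*178) = -1328/1068 = -1328*1/1068 = -332/267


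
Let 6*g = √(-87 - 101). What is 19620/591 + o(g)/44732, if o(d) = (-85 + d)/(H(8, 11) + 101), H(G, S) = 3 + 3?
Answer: 31302542215/942905828 + I*√47/14358972 ≈ 33.198 + 4.7745e-7*I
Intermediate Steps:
H(G, S) = 6
g = I*√47/3 (g = √(-87 - 101)/6 = √(-188)/6 = (2*I*√47)/6 = I*√47/3 ≈ 2.2852*I)
o(d) = -85/107 + d/107 (o(d) = (-85 + d)/(6 + 101) = (-85 + d)/107 = (-85 + d)*(1/107) = -85/107 + d/107)
19620/591 + o(g)/44732 = 19620/591 + (-85/107 + (I*√47/3)/107)/44732 = 19620*(1/591) + (-85/107 + I*√47/321)*(1/44732) = 6540/197 + (-85/4786324 + I*√47/14358972) = 31302542215/942905828 + I*√47/14358972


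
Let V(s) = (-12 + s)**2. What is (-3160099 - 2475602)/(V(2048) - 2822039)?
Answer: -5635701/1323257 ≈ -4.2590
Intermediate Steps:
(-3160099 - 2475602)/(V(2048) - 2822039) = (-3160099 - 2475602)/((-12 + 2048)**2 - 2822039) = -5635701/(2036**2 - 2822039) = -5635701/(4145296 - 2822039) = -5635701/1323257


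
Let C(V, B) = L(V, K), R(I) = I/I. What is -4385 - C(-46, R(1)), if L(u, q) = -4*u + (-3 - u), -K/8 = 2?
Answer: -4612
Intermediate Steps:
K = -16 (K = -8*2 = -16)
R(I) = 1
L(u, q) = -3 - 5*u
C(V, B) = -3 - 5*V
-4385 - C(-46, R(1)) = -4385 - (-3 - 5*(-46)) = -4385 - (-3 + 230) = -4385 - 1*227 = -4385 - 227 = -4612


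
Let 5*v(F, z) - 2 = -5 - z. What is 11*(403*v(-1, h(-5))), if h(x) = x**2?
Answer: -124124/5 ≈ -24825.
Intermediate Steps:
v(F, z) = -3/5 - z/5 (v(F, z) = 2/5 + (-5 - z)/5 = 2/5 + (-1 - z/5) = -3/5 - z/5)
11*(403*v(-1, h(-5))) = 11*(403*(-3/5 - 1/5*(-5)**2)) = 11*(403*(-3/5 - 1/5*25)) = 11*(403*(-3/5 - 5)) = 11*(403*(-28/5)) = 11*(-11284/5) = -124124/5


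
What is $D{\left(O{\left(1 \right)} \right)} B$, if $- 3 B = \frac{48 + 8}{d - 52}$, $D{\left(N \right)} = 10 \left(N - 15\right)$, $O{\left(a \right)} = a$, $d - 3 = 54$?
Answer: $\frac{1568}{3} \approx 522.67$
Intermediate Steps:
$d = 57$ ($d = 3 + 54 = 57$)
$D{\left(N \right)} = -150 + 10 N$ ($D{\left(N \right)} = 10 \left(-15 + N\right) = -150 + 10 N$)
$B = - \frac{56}{15}$ ($B = - \frac{\left(48 + 8\right) \frac{1}{57 - 52}}{3} = - \frac{56 \cdot \frac{1}{5}}{3} = \left(- \frac{1}{3}\right) \frac{56}{5} = - \frac{56}{15} \approx -3.7333$)
$D{\left(O{\left(1 \right)} \right)} B = \left(-150 + 10 \cdot 1\right) \left(- \frac{56}{15}\right) = \left(-150 + 10\right) \left(- \frac{56}{15}\right) = \left(-140\right) \left(- \frac{56}{15}\right) = \frac{1568}{3}$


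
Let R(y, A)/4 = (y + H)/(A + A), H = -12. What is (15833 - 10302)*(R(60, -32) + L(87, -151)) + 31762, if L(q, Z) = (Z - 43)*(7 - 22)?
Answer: 16110379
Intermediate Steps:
R(y, A) = 2*(-12 + y)/A (R(y, A) = 4*((y - 12)/(A + A)) = 4*((-12 + y)/((2*A))) = 4*((-12 + y)*(1/(2*A))) = 4*((-12 + y)/(2*A)) = 2*(-12 + y)/A)
L(q, Z) = 645 - 15*Z (L(q, Z) = (-43 + Z)*(-15) = 645 - 15*Z)
(15833 - 10302)*(R(60, -32) + L(87, -151)) + 31762 = (15833 - 10302)*(2*(-12 + 60)/(-32) + (645 - 15*(-151))) + 31762 = 5531*(2*(-1/32)*48 + (645 + 2265)) + 31762 = 5531*(-3 + 2910) + 31762 = 5531*2907 + 31762 = 16078617 + 31762 = 16110379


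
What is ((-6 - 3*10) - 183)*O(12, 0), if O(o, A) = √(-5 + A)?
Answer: -219*I*√5 ≈ -489.7*I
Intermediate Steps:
((-6 - 3*10) - 183)*O(12, 0) = ((-6 - 3*10) - 183)*√(-5 + 0) = ((-6 - 30) - 183)*√(-5) = (-36 - 183)*(I*√5) = -219*I*√5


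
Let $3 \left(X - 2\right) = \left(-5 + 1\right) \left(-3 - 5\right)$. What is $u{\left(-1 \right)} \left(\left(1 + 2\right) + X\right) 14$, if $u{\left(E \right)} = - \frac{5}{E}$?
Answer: $\frac{3290}{3} \approx 1096.7$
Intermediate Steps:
$X = \frac{38}{3}$ ($X = 2 + \frac{\left(-5 + 1\right) \left(-3 - 5\right)}{3} = 2 + \frac{\left(-4\right) \left(-8\right)}{3} = 2 + \frac{1}{3} \cdot 32 = 2 + \frac{32}{3} = \frac{38}{3} \approx 12.667$)
$u{\left(-1 \right)} \left(\left(1 + 2\right) + X\right) 14 = - \frac{5}{-1} \left(\left(1 + 2\right) + \frac{38}{3}\right) 14 = \left(-5\right) \left(-1\right) \left(3 + \frac{38}{3}\right) 14 = 5 \cdot \frac{47}{3} \cdot 14 = \frac{235}{3} \cdot 14 = \frac{3290}{3}$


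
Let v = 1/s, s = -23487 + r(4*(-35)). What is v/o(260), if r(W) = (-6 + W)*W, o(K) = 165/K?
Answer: -52/100551 ≈ -0.00051715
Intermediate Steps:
r(W) = W*(-6 + W)
s = -3047 (s = -23487 + (4*(-35))*(-6 + 4*(-35)) = -23487 - 140*(-6 - 140) = -23487 - 140*(-146) = -23487 + 20440 = -3047)
v = -1/3047 (v = 1/(-3047) = -1/3047 ≈ -0.00032819)
v/o(260) = -1/(3047*(165/260)) = -1/(3047*(165*(1/260))) = -1/(3047*33/52) = -1/3047*52/33 = -52/100551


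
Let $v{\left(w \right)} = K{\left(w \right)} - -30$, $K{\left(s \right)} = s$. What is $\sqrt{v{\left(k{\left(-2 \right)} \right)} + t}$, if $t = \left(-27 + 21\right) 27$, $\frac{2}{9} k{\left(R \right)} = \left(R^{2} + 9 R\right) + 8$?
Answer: $i \sqrt{159} \approx 12.61 i$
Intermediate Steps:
$k{\left(R \right)} = 36 + \frac{9 R^{2}}{2} + \frac{81 R}{2}$ ($k{\left(R \right)} = \frac{9 \left(\left(R^{2} + 9 R\right) + 8\right)}{2} = \frac{9 \left(8 + R^{2} + 9 R\right)}{2} = 36 + \frac{9 R^{2}}{2} + \frac{81 R}{2}$)
$t = -162$ ($t = \left(-6\right) 27 = -162$)
$v{\left(w \right)} = 30 + w$ ($v{\left(w \right)} = w - -30 = w + 30 = 30 + w$)
$\sqrt{v{\left(k{\left(-2 \right)} \right)} + t} = \sqrt{\left(30 + \left(36 + \frac{9 \left(-2\right)^{2}}{2} + \frac{81}{2} \left(-2\right)\right)\right) - 162} = \sqrt{\left(30 + \left(36 + \frac{9}{2} \cdot 4 - 81\right)\right) - 162} = \sqrt{\left(30 + \left(36 + 18 - 81\right)\right) - 162} = \sqrt{\left(30 - 27\right) - 162} = \sqrt{3 - 162} = \sqrt{-159} = i \sqrt{159}$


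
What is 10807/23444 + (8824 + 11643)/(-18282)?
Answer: -141127387/214301604 ≈ -0.65855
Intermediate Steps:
10807/23444 + (8824 + 11643)/(-18282) = 10807*(1/23444) + 20467*(-1/18282) = 10807/23444 - 20467/18282 = -141127387/214301604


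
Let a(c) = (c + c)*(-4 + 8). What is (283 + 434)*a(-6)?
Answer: -34416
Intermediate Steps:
a(c) = 8*c (a(c) = (2*c)*4 = 8*c)
(283 + 434)*a(-6) = (283 + 434)*(8*(-6)) = 717*(-48) = -34416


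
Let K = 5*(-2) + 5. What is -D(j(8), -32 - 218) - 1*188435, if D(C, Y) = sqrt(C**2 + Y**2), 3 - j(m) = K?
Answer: -188435 - 2*sqrt(15641) ≈ -1.8869e+5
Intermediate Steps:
K = -5 (K = -10 + 5 = -5)
j(m) = 8 (j(m) = 3 - 1*(-5) = 3 + 5 = 8)
-D(j(8), -32 - 218) - 1*188435 = -sqrt(8**2 + (-32 - 218)**2) - 1*188435 = -sqrt(64 + (-250)**2) - 188435 = -sqrt(64 + 62500) - 188435 = -sqrt(62564) - 188435 = -2*sqrt(15641) - 188435 = -188435 - 2*sqrt(15641)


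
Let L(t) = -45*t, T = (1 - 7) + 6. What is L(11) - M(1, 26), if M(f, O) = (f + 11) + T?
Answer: -507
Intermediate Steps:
T = 0 (T = -6 + 6 = 0)
M(f, O) = 11 + f (M(f, O) = (f + 11) + 0 = (11 + f) + 0 = 11 + f)
L(11) - M(1, 26) = -45*11 - (11 + 1) = -495 - 1*12 = -495 - 12 = -507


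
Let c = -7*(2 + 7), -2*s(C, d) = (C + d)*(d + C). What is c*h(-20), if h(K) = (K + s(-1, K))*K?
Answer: -303030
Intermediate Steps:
s(C, d) = -(C + d)²/2 (s(C, d) = -(C + d)*(d + C)/2 = -(C + d)*(C + d)/2 = -(C + d)²/2)
h(K) = K*(K - (-1 + K)²/2) (h(K) = (K - (-1 + K)²/2)*K = K*(K - (-1 + K)²/2))
c = -63 (c = -7*9 = -63)
c*h(-20) = -63*(-20)*(-(-1 - 20)² + 2*(-20))/2 = -63*(-20)*(-1*(-21)² - 40)/2 = -63*(-20)*(-1*441 - 40)/2 = -63*(-20)*(-441 - 40)/2 = -63*(-20)*(-481)/2 = -63*4810 = -303030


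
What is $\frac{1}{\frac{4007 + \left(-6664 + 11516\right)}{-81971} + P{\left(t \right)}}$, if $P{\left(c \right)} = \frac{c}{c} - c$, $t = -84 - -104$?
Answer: $- \frac{81971}{1566308} \approx -0.052334$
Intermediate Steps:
$t = 20$ ($t = -84 + 104 = 20$)
$P{\left(c \right)} = 1 - c$
$\frac{1}{\frac{4007 + \left(-6664 + 11516\right)}{-81971} + P{\left(t \right)}} = \frac{1}{\frac{4007 + \left(-6664 + 11516\right)}{-81971} + \left(1 - 20\right)} = \frac{1}{\left(4007 + 4852\right) \left(- \frac{1}{81971}\right) + \left(1 - 20\right)} = \frac{1}{8859 \left(- \frac{1}{81971}\right) - 19} = \frac{1}{- \frac{8859}{81971} - 19} = \frac{1}{- \frac{1566308}{81971}} = - \frac{81971}{1566308}$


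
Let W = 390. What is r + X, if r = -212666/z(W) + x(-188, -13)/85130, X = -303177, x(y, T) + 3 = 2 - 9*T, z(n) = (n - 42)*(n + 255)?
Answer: -289660451157191/955413990 ≈ -3.0318e+5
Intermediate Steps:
z(n) = (-42 + n)*(255 + n)
x(y, T) = -1 - 9*T (x(y, T) = -3 + (2 - 9*T) = -1 - 9*T)
r = -903910961/955413990 (r = -212666/(-10710 + 390² + 213*390) + (-1 - 9*(-13))/85130 = -212666/(-10710 + 152100 + 83070) + (-1 + 117)*(1/85130) = -212666/224460 + 116*(1/85130) = -212666*1/224460 + 58/42565 = -106333/112230 + 58/42565 = -903910961/955413990 ≈ -0.94609)
r + X = -903910961/955413990 - 303177 = -289660451157191/955413990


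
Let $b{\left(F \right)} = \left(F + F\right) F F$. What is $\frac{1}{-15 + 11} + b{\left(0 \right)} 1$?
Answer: $- \frac{1}{4} \approx -0.25$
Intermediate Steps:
$b{\left(F \right)} = 2 F^{3}$ ($b{\left(F \right)} = 2 F F^{2} = 2 F^{3}$)
$\frac{1}{-15 + 11} + b{\left(0 \right)} 1 = \frac{1}{-15 + 11} + 2 \cdot 0^{3} \cdot 1 = \frac{1}{-4} + 2 \cdot 0 \cdot 1 = - \frac{1}{4} + 0 \cdot 1 = - \frac{1}{4} + 0 = - \frac{1}{4}$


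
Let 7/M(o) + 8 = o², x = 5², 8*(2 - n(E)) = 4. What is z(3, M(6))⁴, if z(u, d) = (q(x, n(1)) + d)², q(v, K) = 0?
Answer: 1/65536 ≈ 1.5259e-5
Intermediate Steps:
n(E) = 3/2 (n(E) = 2 - ⅛*4 = 2 - ½ = 3/2)
x = 25
M(o) = 7/(-8 + o²)
z(u, d) = d² (z(u, d) = (0 + d)² = d²)
z(3, M(6))⁴ = ((7/(-8 + 6²))²)⁴ = ((7/(-8 + 36))²)⁴ = ((7/28)²)⁴ = ((7*(1/28))²)⁴ = ((¼)²)⁴ = (1/16)⁴ = 1/65536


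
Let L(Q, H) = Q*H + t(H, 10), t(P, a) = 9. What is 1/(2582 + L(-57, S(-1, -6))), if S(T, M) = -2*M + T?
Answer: 1/1964 ≈ 0.00050917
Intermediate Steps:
S(T, M) = T - 2*M
L(Q, H) = 9 + H*Q (L(Q, H) = Q*H + 9 = H*Q + 9 = 9 + H*Q)
1/(2582 + L(-57, S(-1, -6))) = 1/(2582 + (9 + (-1 - 2*(-6))*(-57))) = 1/(2582 + (9 + (-1 + 12)*(-57))) = 1/(2582 + (9 + 11*(-57))) = 1/(2582 + (9 - 627)) = 1/(2582 - 618) = 1/1964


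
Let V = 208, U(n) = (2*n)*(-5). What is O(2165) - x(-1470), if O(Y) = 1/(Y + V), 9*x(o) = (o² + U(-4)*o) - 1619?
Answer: -1661480468/7119 ≈ -2.3339e+5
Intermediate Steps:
U(n) = -10*n
x(o) = -1619/9 + o²/9 + 40*o/9 (x(o) = ((o² + (-10*(-4))*o) - 1619)/9 = ((o² + 40*o) - 1619)/9 = (-1619 + o² + 40*o)/9 = -1619/9 + o²/9 + 40*o/9)
O(Y) = 1/(208 + Y) (O(Y) = 1/(Y + 208) = 1/(208 + Y))
O(2165) - x(-1470) = 1/(208 + 2165) - (-1619/9 + (⅑)*(-1470)² + (40/9)*(-1470)) = 1/2373 - (-1619/9 + (⅑)*2160900 - 19600/3) = 1/2373 - (-1619/9 + 240100 - 19600/3) = 1/2373 - 1*2100481/9 = 1/2373 - 2100481/9 = -1661480468/7119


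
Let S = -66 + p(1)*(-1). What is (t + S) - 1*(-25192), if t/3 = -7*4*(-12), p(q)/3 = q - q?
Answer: 26134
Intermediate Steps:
p(q) = 0 (p(q) = 3*(q - q) = 3*0 = 0)
S = -66 (S = -66 + 0*(-1) = -66 + 0 = -66)
t = 1008 (t = 3*(-7*4*(-12)) = 3*(-28*(-12)) = 3*336 = 1008)
(t + S) - 1*(-25192) = (1008 - 66) - 1*(-25192) = 942 + 25192 = 26134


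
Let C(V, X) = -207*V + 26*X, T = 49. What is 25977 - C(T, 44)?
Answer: 34976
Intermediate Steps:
25977 - C(T, 44) = 25977 - (-207*49 + 26*44) = 25977 - (-10143 + 1144) = 25977 - 1*(-8999) = 25977 + 8999 = 34976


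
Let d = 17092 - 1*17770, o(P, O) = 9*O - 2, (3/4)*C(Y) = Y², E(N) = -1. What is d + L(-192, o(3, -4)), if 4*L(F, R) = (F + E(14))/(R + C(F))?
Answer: -133197361/196456 ≈ -678.00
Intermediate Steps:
C(Y) = 4*Y²/3
o(P, O) = -2 + 9*O
d = -678 (d = 17092 - 17770 = -678)
L(F, R) = (-1 + F)/(4*(R + 4*F²/3)) (L(F, R) = ((F - 1)/(R + 4*F²/3))/4 = ((-1 + F)/(R + 4*F²/3))/4 = (-1 + F)/(4*(R + 4*F²/3)))
d + L(-192, o(3, -4)) = -678 + 3*(-1 - 192)/(4*(3*(-2 + 9*(-4)) + 4*(-192)²)) = -678 + (¾)*(-193)/(3*(-2 - 36) + 4*36864) = -678 + (¾)*(-193)/(3*(-38) + 147456) = -678 + (¾)*(-193)/(-114 + 147456) = -678 + (¾)*(-193)/147342 = -678 + (¾)*(1/147342)*(-193) = -678 - 193/196456 = -133197361/196456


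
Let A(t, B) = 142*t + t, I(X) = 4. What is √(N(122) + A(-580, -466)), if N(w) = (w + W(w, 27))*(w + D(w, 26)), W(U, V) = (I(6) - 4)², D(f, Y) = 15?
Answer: I*√66226 ≈ 257.34*I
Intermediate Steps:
A(t, B) = 143*t
W(U, V) = 0 (W(U, V) = (4 - 4)² = 0² = 0)
N(w) = w*(15 + w) (N(w) = (w + 0)*(w + 15) = w*(15 + w))
√(N(122) + A(-580, -466)) = √(122*(15 + 122) + 143*(-580)) = √(122*137 - 82940) = √(16714 - 82940) = √(-66226) = I*√66226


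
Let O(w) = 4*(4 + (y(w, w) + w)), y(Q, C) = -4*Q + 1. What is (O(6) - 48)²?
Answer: 10000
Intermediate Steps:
y(Q, C) = 1 - 4*Q
O(w) = 20 - 12*w (O(w) = 4*(4 + ((1 - 4*w) + w)) = 4*(4 + (1 - 3*w)) = 4*(5 - 3*w) = 20 - 12*w)
(O(6) - 48)² = ((20 - 12*6) - 48)² = ((20 - 72) - 48)² = (-52 - 48)² = (-100)² = 10000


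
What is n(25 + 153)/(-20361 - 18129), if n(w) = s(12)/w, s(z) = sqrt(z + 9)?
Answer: -sqrt(21)/6851220 ≈ -6.6887e-7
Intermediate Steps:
s(z) = sqrt(9 + z)
n(w) = sqrt(21)/w (n(w) = sqrt(9 + 12)/w = sqrt(21)/w)
n(25 + 153)/(-20361 - 18129) = (sqrt(21)/(25 + 153))/(-20361 - 18129) = (sqrt(21)/178)/(-38490) = (sqrt(21)*(1/178))*(-1/38490) = (sqrt(21)/178)*(-1/38490) = -sqrt(21)/6851220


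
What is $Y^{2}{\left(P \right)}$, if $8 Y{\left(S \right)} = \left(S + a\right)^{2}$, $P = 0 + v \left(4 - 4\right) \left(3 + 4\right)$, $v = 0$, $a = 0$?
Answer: $0$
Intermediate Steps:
$P = 0$ ($P = 0 + 0 \left(4 - 4\right) \left(3 + 4\right) = 0 + 0 \cdot 0 \cdot 7 = 0 + 0 \cdot 0 = 0 + 0 = 0$)
$Y{\left(S \right)} = \frac{S^{2}}{8}$ ($Y{\left(S \right)} = \frac{\left(S + 0\right)^{2}}{8} = \frac{S^{2}}{8}$)
$Y^{2}{\left(P \right)} = \left(\frac{0^{2}}{8}\right)^{2} = \left(\frac{1}{8} \cdot 0\right)^{2} = 0^{2} = 0$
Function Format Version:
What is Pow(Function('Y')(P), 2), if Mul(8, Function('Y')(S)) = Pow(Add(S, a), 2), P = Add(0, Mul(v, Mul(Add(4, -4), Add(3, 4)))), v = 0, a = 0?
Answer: 0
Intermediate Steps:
P = 0 (P = Add(0, Mul(0, Mul(Add(4, -4), Add(3, 4)))) = Add(0, Mul(0, Mul(0, 7))) = Add(0, Mul(0, 0)) = Add(0, 0) = 0)
Function('Y')(S) = Mul(Rational(1, 8), Pow(S, 2)) (Function('Y')(S) = Mul(Rational(1, 8), Pow(Add(S, 0), 2)) = Mul(Rational(1, 8), Pow(S, 2)))
Pow(Function('Y')(P), 2) = Pow(Mul(Rational(1, 8), Pow(0, 2)), 2) = Pow(Mul(Rational(1, 8), 0), 2) = Pow(0, 2) = 0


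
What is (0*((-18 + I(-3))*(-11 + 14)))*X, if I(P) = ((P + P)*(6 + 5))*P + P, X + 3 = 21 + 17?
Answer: 0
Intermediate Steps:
X = 35 (X = -3 + (21 + 17) = -3 + 38 = 35)
I(P) = P + 22*P² (I(P) = ((2*P)*11)*P + P = (22*P)*P + P = 22*P² + P = P + 22*P²)
(0*((-18 + I(-3))*(-11 + 14)))*X = (0*((-18 - 3*(1 + 22*(-3)))*(-11 + 14)))*35 = (0*((-18 - 3*(1 - 66))*3))*35 = (0*((-18 - 3*(-65))*3))*35 = (0*((-18 + 195)*3))*35 = (0*(177*3))*35 = (0*531)*35 = 0*35 = 0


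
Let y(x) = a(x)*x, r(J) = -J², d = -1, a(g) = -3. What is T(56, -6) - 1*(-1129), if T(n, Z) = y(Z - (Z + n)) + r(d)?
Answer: 1296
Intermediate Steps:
y(x) = -3*x
T(n, Z) = -1 + 3*n (T(n, Z) = -3*(Z - (Z + n)) - 1*(-1)² = -3*(Z + (-Z - n)) - 1*1 = -(-3)*n - 1 = 3*n - 1 = -1 + 3*n)
T(56, -6) - 1*(-1129) = (-1 + 3*56) - 1*(-1129) = (-1 + 168) + 1129 = 167 + 1129 = 1296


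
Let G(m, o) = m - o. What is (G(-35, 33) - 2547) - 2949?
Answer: -5564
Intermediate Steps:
(G(-35, 33) - 2547) - 2949 = ((-35 - 1*33) - 2547) - 2949 = ((-35 - 33) - 2547) - 2949 = (-68 - 2547) - 2949 = -2615 - 2949 = -5564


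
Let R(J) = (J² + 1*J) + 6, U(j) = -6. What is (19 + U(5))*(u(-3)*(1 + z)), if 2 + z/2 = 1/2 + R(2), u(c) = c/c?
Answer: 286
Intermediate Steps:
u(c) = 1
R(J) = 6 + J + J² (R(J) = (J² + J) + 6 = (J + J²) + 6 = 6 + J + J²)
z = 21 (z = -4 + 2*(1/2 + (6 + 2 + 2²)) = -4 + 2*(½ + (6 + 2 + 4)) = -4 + 2*(½ + 12) = -4 + 2*(25/2) = -4 + 25 = 21)
(19 + U(5))*(u(-3)*(1 + z)) = (19 - 6)*(1*(1 + 21)) = 13*(1*22) = 13*22 = 286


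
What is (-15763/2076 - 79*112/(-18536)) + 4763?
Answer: 3268034483/687156 ≈ 4755.9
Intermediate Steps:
(-15763/2076 - 79*112/(-18536)) + 4763 = (-15763*1/2076 - 8848*(-1/18536)) + 4763 = (-15763/2076 + 158/331) + 4763 = -4889545/687156 + 4763 = 3268034483/687156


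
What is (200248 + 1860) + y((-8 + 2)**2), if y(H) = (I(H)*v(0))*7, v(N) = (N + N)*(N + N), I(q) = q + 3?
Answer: 202108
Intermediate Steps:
I(q) = 3 + q
v(N) = 4*N**2 (v(N) = (2*N)*(2*N) = 4*N**2)
y(H) = 0 (y(H) = ((3 + H)*(4*0**2))*7 = ((3 + H)*(4*0))*7 = ((3 + H)*0)*7 = 0*7 = 0)
(200248 + 1860) + y((-8 + 2)**2) = (200248 + 1860) + 0 = 202108 + 0 = 202108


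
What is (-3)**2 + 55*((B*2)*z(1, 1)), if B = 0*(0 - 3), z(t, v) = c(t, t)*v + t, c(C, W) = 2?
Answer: 9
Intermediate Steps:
z(t, v) = t + 2*v (z(t, v) = 2*v + t = t + 2*v)
B = 0 (B = 0*(-3) = 0)
(-3)**2 + 55*((B*2)*z(1, 1)) = (-3)**2 + 55*((0*2)*(1 + 2*1)) = 9 + 55*(0*(1 + 2)) = 9 + 55*(0*3) = 9 + 55*0 = 9 + 0 = 9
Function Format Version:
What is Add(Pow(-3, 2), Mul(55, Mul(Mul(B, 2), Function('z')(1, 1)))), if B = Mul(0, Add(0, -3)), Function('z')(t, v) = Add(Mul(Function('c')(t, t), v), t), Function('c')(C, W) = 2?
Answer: 9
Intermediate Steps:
Function('z')(t, v) = Add(t, Mul(2, v)) (Function('z')(t, v) = Add(Mul(2, v), t) = Add(t, Mul(2, v)))
B = 0 (B = Mul(0, -3) = 0)
Add(Pow(-3, 2), Mul(55, Mul(Mul(B, 2), Function('z')(1, 1)))) = Add(Pow(-3, 2), Mul(55, Mul(Mul(0, 2), Add(1, Mul(2, 1))))) = Add(9, Mul(55, Mul(0, Add(1, 2)))) = Add(9, Mul(55, Mul(0, 3))) = Add(9, Mul(55, 0)) = Add(9, 0) = 9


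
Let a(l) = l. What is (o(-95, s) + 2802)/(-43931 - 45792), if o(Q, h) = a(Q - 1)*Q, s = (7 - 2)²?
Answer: -11922/89723 ≈ -0.13288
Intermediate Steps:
s = 25 (s = 5² = 25)
o(Q, h) = Q*(-1 + Q) (o(Q, h) = (Q - 1)*Q = (-1 + Q)*Q = Q*(-1 + Q))
(o(-95, s) + 2802)/(-43931 - 45792) = (-95*(-1 - 95) + 2802)/(-43931 - 45792) = (-95*(-96) + 2802)/(-89723) = (9120 + 2802)*(-1/89723) = 11922*(-1/89723) = -11922/89723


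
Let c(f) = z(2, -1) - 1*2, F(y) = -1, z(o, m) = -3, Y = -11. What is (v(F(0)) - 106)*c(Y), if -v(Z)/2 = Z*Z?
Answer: 540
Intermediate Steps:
v(Z) = -2*Z² (v(Z) = -2*Z*Z = -2*Z²)
c(f) = -5 (c(f) = -3 - 1*2 = -3 - 2 = -5)
(v(F(0)) - 106)*c(Y) = (-2*(-1)² - 106)*(-5) = (-2*1 - 106)*(-5) = (-2 - 106)*(-5) = -108*(-5) = 540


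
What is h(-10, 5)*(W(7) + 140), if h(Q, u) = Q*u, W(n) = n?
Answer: -7350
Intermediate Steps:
h(-10, 5)*(W(7) + 140) = (-10*5)*(7 + 140) = -50*147 = -7350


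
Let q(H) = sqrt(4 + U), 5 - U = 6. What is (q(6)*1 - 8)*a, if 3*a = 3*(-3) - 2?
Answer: 88/3 - 11*sqrt(3)/3 ≈ 22.982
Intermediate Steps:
U = -1 (U = 5 - 1*6 = 5 - 6 = -1)
a = -11/3 (a = (3*(-3) - 2)/3 = (-9 - 2)/3 = (1/3)*(-11) = -11/3 ≈ -3.6667)
q(H) = sqrt(3) (q(H) = sqrt(4 - 1) = sqrt(3))
(q(6)*1 - 8)*a = (sqrt(3)*1 - 8)*(-11/3) = (sqrt(3) - 8)*(-11/3) = (-8 + sqrt(3))*(-11/3) = 88/3 - 11*sqrt(3)/3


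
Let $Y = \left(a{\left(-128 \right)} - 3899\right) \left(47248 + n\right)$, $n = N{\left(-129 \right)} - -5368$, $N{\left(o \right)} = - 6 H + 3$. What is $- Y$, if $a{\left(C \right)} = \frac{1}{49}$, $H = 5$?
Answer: $\frac{10047128450}{49} \approx 2.0504 \cdot 10^{8}$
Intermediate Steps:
$a{\left(C \right)} = \frac{1}{49}$
$N{\left(o \right)} = -27$ ($N{\left(o \right)} = \left(-6\right) 5 + 3 = -30 + 3 = -27$)
$n = 5341$ ($n = -27 - -5368 = -27 + 5368 = 5341$)
$Y = - \frac{10047128450}{49}$ ($Y = \left(\frac{1}{49} - 3899\right) \left(47248 + 5341\right) = \left(- \frac{191050}{49}\right) 52589 = - \frac{10047128450}{49} \approx -2.0504 \cdot 10^{8}$)
$- Y = \left(-1\right) \left(- \frac{10047128450}{49}\right) = \frac{10047128450}{49}$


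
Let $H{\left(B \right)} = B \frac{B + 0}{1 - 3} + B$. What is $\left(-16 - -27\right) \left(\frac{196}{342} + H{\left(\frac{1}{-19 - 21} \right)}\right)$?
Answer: $\frac{3297239}{547200} \approx 6.0257$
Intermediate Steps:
$H{\left(B \right)} = B - \frac{B^{2}}{2}$ ($H{\left(B \right)} = B \frac{B}{-2} + B = B B \left(- \frac{1}{2}\right) + B = B \left(- \frac{B}{2}\right) + B = - \frac{B^{2}}{2} + B = B - \frac{B^{2}}{2}$)
$\left(-16 - -27\right) \left(\frac{196}{342} + H{\left(\frac{1}{-19 - 21} \right)}\right) = \left(-16 - -27\right) \left(\frac{196}{342} + \frac{2 - \frac{1}{-19 - 21}}{2 \left(-19 - 21\right)}\right) = \left(-16 + 27\right) \left(196 \cdot \frac{1}{342} + \frac{2 - \frac{1}{-40}}{2 \left(-40\right)}\right) = 11 \left(\frac{98}{171} + \frac{1}{2} \left(- \frac{1}{40}\right) \left(2 - - \frac{1}{40}\right)\right) = 11 \left(\frac{98}{171} + \frac{1}{2} \left(- \frac{1}{40}\right) \left(2 + \frac{1}{40}\right)\right) = 11 \left(\frac{98}{171} + \frac{1}{2} \left(- \frac{1}{40}\right) \frac{81}{40}\right) = 11 \left(\frac{98}{171} - \frac{81}{3200}\right) = 11 \cdot \frac{299749}{547200} = \frac{3297239}{547200}$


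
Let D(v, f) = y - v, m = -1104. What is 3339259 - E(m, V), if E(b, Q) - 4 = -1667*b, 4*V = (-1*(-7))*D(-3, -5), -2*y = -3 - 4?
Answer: 1498887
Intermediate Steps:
y = 7/2 (y = -(-3 - 4)/2 = -½*(-7) = 7/2 ≈ 3.5000)
D(v, f) = 7/2 - v
V = 91/8 (V = ((-1*(-7))*(7/2 - 1*(-3)))/4 = (7*(7/2 + 3))/4 = (7*(13/2))/4 = (¼)*(91/2) = 91/8 ≈ 11.375)
E(b, Q) = 4 - 1667*b
3339259 - E(m, V) = 3339259 - (4 - 1667*(-1104)) = 3339259 - (4 + 1840368) = 3339259 - 1*1840372 = 3339259 - 1840372 = 1498887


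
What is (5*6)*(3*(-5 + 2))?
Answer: -270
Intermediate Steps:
(5*6)*(3*(-5 + 2)) = 30*(3*(-3)) = 30*(-9) = -270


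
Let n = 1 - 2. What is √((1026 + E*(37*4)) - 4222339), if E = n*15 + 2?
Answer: I*√4223237 ≈ 2055.1*I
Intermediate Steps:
n = -1
E = -13 (E = -1*15 + 2 = -15 + 2 = -13)
√((1026 + E*(37*4)) - 4222339) = √((1026 - 481*4) - 4222339) = √((1026 - 13*148) - 4222339) = √((1026 - 1924) - 4222339) = √(-898 - 4222339) = √(-4223237) = I*√4223237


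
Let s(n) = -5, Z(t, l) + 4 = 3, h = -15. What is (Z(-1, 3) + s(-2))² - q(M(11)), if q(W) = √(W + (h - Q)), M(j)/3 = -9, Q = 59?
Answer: 36 - I*√101 ≈ 36.0 - 10.05*I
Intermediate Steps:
Z(t, l) = -1 (Z(t, l) = -4 + 3 = -1)
M(j) = -27 (M(j) = 3*(-9) = -27)
q(W) = √(-74 + W) (q(W) = √(W + (-15 - 1*59)) = √(W + (-15 - 59)) = √(W - 74) = √(-74 + W))
(Z(-1, 3) + s(-2))² - q(M(11)) = (-1 - 5)² - √(-74 - 27) = (-6)² - √(-101) = 36 - I*√101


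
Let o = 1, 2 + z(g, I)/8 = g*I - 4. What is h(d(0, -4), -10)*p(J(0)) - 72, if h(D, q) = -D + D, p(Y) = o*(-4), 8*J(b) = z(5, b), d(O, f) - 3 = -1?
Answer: -72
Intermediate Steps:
d(O, f) = 2 (d(O, f) = 3 - 1 = 2)
z(g, I) = -48 + 8*I*g (z(g, I) = -16 + 8*(g*I - 4) = -16 + 8*(I*g - 4) = -16 + 8*(-4 + I*g) = -16 + (-32 + 8*I*g) = -48 + 8*I*g)
J(b) = -6 + 5*b (J(b) = (-48 + 8*b*5)/8 = (-48 + 40*b)/8 = -6 + 5*b)
p(Y) = -4 (p(Y) = 1*(-4) = -4)
h(D, q) = 0
h(d(0, -4), -10)*p(J(0)) - 72 = 0*(-4) - 72 = 0 - 72 = -72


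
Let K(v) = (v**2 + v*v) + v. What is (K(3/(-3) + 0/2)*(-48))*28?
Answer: -1344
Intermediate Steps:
K(v) = v + 2*v**2 (K(v) = (v**2 + v**2) + v = 2*v**2 + v = v + 2*v**2)
(K(3/(-3) + 0/2)*(-48))*28 = (((3/(-3) + 0/2)*(1 + 2*(3/(-3) + 0/2)))*(-48))*28 = (((3*(-1/3) + 0*(1/2))*(1 + 2*(3*(-1/3) + 0*(1/2))))*(-48))*28 = (((-1 + 0)*(1 + 2*(-1 + 0)))*(-48))*28 = (-(1 + 2*(-1))*(-48))*28 = (-(1 - 2)*(-48))*28 = (-1*(-1)*(-48))*28 = (1*(-48))*28 = -48*28 = -1344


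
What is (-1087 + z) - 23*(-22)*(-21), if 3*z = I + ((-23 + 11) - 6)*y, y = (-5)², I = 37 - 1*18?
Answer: -35570/3 ≈ -11857.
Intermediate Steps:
I = 19 (I = 37 - 18 = 19)
y = 25
z = -431/3 (z = (19 + ((-23 + 11) - 6)*25)/3 = (19 + (-12 - 6)*25)/3 = (19 - 18*25)/3 = (19 - 450)/3 = (⅓)*(-431) = -431/3 ≈ -143.67)
(-1087 + z) - 23*(-22)*(-21) = (-1087 - 431/3) - 23*(-22)*(-21) = -3692/3 + 506*(-21) = -3692/3 - 10626 = -35570/3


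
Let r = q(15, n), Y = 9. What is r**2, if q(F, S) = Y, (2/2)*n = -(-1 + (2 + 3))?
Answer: 81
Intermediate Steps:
n = -4 (n = -(-1 + (2 + 3)) = -(-1 + 5) = -1*4 = -4)
q(F, S) = 9
r = 9
r**2 = 9**2 = 81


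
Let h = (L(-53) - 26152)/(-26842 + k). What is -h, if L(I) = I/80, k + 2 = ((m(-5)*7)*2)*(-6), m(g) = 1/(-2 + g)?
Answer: -2092213/2146560 ≈ -0.97468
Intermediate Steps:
k = 10 (k = -2 + ((7/(-2 - 5))*2)*(-6) = -2 + ((7/(-7))*2)*(-6) = -2 + (-⅐*7*2)*(-6) = -2 - 1*2*(-6) = -2 - 2*(-6) = -2 + 12 = 10)
L(I) = I/80 (L(I) = I*(1/80) = I/80)
h = 2092213/2146560 (h = ((1/80)*(-53) - 26152)/(-26842 + 10) = (-53/80 - 26152)/(-26832) = -2092213/80*(-1/26832) = 2092213/2146560 ≈ 0.97468)
-h = -1*2092213/2146560 = -2092213/2146560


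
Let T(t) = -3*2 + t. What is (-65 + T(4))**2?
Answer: 4489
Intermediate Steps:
T(t) = -6 + t
(-65 + T(4))**2 = (-65 + (-6 + 4))**2 = (-65 - 2)**2 = (-67)**2 = 4489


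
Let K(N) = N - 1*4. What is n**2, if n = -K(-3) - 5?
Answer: 4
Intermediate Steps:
K(N) = -4 + N (K(N) = N - 4 = -4 + N)
n = 2 (n = -(-4 - 3) - 5 = -1*(-7) - 5 = 7 - 5 = 2)
n**2 = 2**2 = 4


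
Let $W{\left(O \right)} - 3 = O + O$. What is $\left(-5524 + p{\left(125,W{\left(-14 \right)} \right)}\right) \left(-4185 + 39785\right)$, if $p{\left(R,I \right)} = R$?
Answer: $-192204400$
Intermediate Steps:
$W{\left(O \right)} = 3 + 2 O$ ($W{\left(O \right)} = 3 + \left(O + O\right) = 3 + 2 O$)
$\left(-5524 + p{\left(125,W{\left(-14 \right)} \right)}\right) \left(-4185 + 39785\right) = \left(-5524 + 125\right) \left(-4185 + 39785\right) = \left(-5399\right) 35600 = -192204400$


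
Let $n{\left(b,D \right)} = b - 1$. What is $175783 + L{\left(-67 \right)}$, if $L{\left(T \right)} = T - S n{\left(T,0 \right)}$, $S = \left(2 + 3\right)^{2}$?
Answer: $177416$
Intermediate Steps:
$n{\left(b,D \right)} = -1 + b$ ($n{\left(b,D \right)} = b - 1 = -1 + b$)
$S = 25$ ($S = 5^{2} = 25$)
$L{\left(T \right)} = 25 - 24 T$ ($L{\left(T \right)} = T - 25 \left(-1 + T\right) = T - \left(-25 + 25 T\right) = 25 - 24 T$)
$175783 + L{\left(-67 \right)} = 175783 + \left(25 - -1608\right) = 175783 + \left(25 + 1608\right) = 175783 + 1633 = 177416$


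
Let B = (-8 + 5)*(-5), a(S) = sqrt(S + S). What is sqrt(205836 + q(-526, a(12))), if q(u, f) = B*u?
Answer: 3*sqrt(21994) ≈ 444.91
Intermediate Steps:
a(S) = sqrt(2)*sqrt(S) (a(S) = sqrt(2*S) = sqrt(2)*sqrt(S))
B = 15 (B = -3*(-5) = 15)
q(u, f) = 15*u
sqrt(205836 + q(-526, a(12))) = sqrt(205836 + 15*(-526)) = sqrt(205836 - 7890) = sqrt(197946) = 3*sqrt(21994)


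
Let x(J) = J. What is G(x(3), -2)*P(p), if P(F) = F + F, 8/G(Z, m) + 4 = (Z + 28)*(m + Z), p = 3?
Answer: 16/9 ≈ 1.7778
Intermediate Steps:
G(Z, m) = 8/(-4 + (28 + Z)*(Z + m)) (G(Z, m) = 8/(-4 + (Z + 28)*(m + Z)) = 8/(-4 + (28 + Z)*(Z + m)))
P(F) = 2*F
G(x(3), -2)*P(p) = (8/(-4 + 3**2 + 28*3 + 28*(-2) + 3*(-2)))*(2*3) = (8/(-4 + 9 + 84 - 56 - 6))*6 = (8/27)*6 = 16/9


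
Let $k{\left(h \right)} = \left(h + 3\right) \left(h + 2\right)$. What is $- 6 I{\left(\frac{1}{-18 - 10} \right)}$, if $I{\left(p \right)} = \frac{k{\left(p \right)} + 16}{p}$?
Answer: $\frac{51327}{14} \approx 3666.2$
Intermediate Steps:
$k{\left(h \right)} = \left(2 + h\right) \left(3 + h\right)$ ($k{\left(h \right)} = \left(3 + h\right) \left(2 + h\right) = \left(2 + h\right) \left(3 + h\right)$)
$I{\left(p \right)} = \frac{22 + p^{2} + 5 p}{p}$ ($I{\left(p \right)} = \frac{\left(6 + p^{2} + 5 p\right) + 16}{p} = \frac{22 + p^{2} + 5 p}{p}$)
$- 6 I{\left(\frac{1}{-18 - 10} \right)} = - 6 \left(5 + \frac{1}{-18 - 10} + \frac{22}{\frac{1}{-18 - 10}}\right) = - 6 \left(5 + \frac{1}{-28} + \frac{22}{\frac{1}{-28}}\right) = - 6 \left(5 - \frac{1}{28} + \frac{22}{- \frac{1}{28}}\right) = - 6 \left(5 - \frac{1}{28} + 22 \left(-28\right)\right) = - 6 \left(5 - \frac{1}{28} - 616\right) = \left(-6\right) \left(- \frac{17109}{28}\right) = \frac{51327}{14}$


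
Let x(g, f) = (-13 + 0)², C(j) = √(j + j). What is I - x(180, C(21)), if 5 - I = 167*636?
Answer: -106376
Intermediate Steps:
I = -106207 (I = 5 - 167*636 = 5 - 1*106212 = 5 - 106212 = -106207)
C(j) = √2*√j (C(j) = √(2*j) = √2*√j)
x(g, f) = 169 (x(g, f) = (-13)² = 169)
I - x(180, C(21)) = -106207 - 1*169 = -106207 - 169 = -106376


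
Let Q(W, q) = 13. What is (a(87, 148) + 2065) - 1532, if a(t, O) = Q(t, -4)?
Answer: 546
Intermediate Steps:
a(t, O) = 13
(a(87, 148) + 2065) - 1532 = (13 + 2065) - 1532 = 2078 - 1532 = 546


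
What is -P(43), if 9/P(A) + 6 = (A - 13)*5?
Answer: -1/16 ≈ -0.062500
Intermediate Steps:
P(A) = 9/(-71 + 5*A) (P(A) = 9/(-6 + (A - 13)*5) = 9/(-6 + (-13 + A)*5) = 9/(-6 + (-65 + 5*A)) = 9/(-71 + 5*A))
-P(43) = -9/(-71 + 5*43) = -9/(-71 + 215) = -9/144 = -1*1/16 = -1/16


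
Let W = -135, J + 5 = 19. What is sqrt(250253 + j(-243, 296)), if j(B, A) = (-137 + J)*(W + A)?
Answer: 5*sqrt(9218) ≈ 480.05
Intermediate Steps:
J = 14 (J = -5 + 19 = 14)
j(B, A) = 16605 - 123*A (j(B, A) = (-137 + 14)*(-135 + A) = -123*(-135 + A) = 16605 - 123*A)
sqrt(250253 + j(-243, 296)) = sqrt(250253 + (16605 - 123*296)) = sqrt(250253 + (16605 - 36408)) = sqrt(250253 - 19803) = sqrt(230450) = 5*sqrt(9218)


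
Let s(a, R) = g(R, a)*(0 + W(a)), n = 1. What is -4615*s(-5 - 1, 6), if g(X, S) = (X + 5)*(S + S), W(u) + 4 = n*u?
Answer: -6091800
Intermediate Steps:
W(u) = -4 + u (W(u) = -4 + 1*u = -4 + u)
g(X, S) = 2*S*(5 + X) (g(X, S) = (5 + X)*(2*S) = 2*S*(5 + X))
s(a, R) = 2*a*(-4 + a)*(5 + R) (s(a, R) = (2*a*(5 + R))*(0 + (-4 + a)) = (2*a*(5 + R))*(-4 + a) = 2*a*(-4 + a)*(5 + R))
-4615*s(-5 - 1, 6) = -9230*(-5 - 1)*(-4 + (-5 - 1))*(5 + 6) = -9230*(-6)*(-4 - 6)*11 = -9230*(-6)*(-10)*11 = -4615*1320 = -6091800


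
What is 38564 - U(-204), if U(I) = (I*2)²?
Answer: -127900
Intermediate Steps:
U(I) = 4*I² (U(I) = (2*I)² = 4*I²)
38564 - U(-204) = 38564 - 4*(-204)² = 38564 - 4*41616 = 38564 - 1*166464 = 38564 - 166464 = -127900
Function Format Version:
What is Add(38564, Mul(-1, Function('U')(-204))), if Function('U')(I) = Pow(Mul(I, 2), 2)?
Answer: -127900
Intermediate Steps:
Function('U')(I) = Mul(4, Pow(I, 2)) (Function('U')(I) = Pow(Mul(2, I), 2) = Mul(4, Pow(I, 2)))
Add(38564, Mul(-1, Function('U')(-204))) = Add(38564, Mul(-1, Mul(4, Pow(-204, 2)))) = Add(38564, Mul(-1, Mul(4, 41616))) = Add(38564, Mul(-1, 166464)) = Add(38564, -166464) = -127900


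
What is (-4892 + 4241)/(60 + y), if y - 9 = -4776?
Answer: 217/1569 ≈ 0.13830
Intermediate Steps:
y = -4767 (y = 9 - 4776 = -4767)
(-4892 + 4241)/(60 + y) = (-4892 + 4241)/(60 - 4767) = -651/(-4707) = -651*(-1/4707) = 217/1569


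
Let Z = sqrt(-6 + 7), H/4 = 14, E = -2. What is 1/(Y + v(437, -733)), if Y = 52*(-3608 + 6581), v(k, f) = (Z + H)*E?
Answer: 1/154482 ≈ 6.4732e-6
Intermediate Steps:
H = 56 (H = 4*14 = 56)
Z = 1 (Z = sqrt(1) = 1)
v(k, f) = -114 (v(k, f) = (1 + 56)*(-2) = 57*(-2) = -114)
Y = 154596 (Y = 52*2973 = 154596)
1/(Y + v(437, -733)) = 1/(154596 - 114) = 1/154482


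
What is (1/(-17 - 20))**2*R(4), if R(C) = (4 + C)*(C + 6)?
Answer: 80/1369 ≈ 0.058437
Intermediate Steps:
R(C) = (4 + C)*(6 + C)
(1/(-17 - 20))**2*R(4) = (1/(-17 - 20))**2*(24 + 4**2 + 10*4) = (1/(-37))**2*(24 + 16 + 40) = (-1/37)**2*80 = (1/1369)*80 = 80/1369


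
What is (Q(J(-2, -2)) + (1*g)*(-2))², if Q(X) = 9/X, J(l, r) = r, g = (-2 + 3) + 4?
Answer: 841/4 ≈ 210.25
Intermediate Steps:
g = 5 (g = 1 + 4 = 5)
(Q(J(-2, -2)) + (1*g)*(-2))² = (9/(-2) + (1*5)*(-2))² = (9*(-½) + 5*(-2))² = (-9/2 - 10)² = (-29/2)² = 841/4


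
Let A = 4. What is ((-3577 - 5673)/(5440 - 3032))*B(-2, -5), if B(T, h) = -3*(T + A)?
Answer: 13875/602 ≈ 23.048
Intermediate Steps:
B(T, h) = -12 - 3*T (B(T, h) = -3*(T + 4) = -3*(4 + T) = -12 - 3*T)
((-3577 - 5673)/(5440 - 3032))*B(-2, -5) = ((-3577 - 5673)/(5440 - 3032))*(-12 - 3*(-2)) = (-9250/2408)*(-12 + 6) = -9250*1/2408*(-6) = -4625/1204*(-6) = 13875/602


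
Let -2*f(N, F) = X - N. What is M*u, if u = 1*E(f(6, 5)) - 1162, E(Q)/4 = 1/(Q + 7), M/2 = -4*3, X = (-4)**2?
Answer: 27840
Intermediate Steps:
X = 16
M = -24 (M = 2*(-4*3) = 2*(-12) = -24)
f(N, F) = -8 + N/2 (f(N, F) = -(16 - N)/2 = -8 + N/2)
E(Q) = 4/(7 + Q) (E(Q) = 4/(Q + 7) = 4/(7 + Q))
u = -1160 (u = 1*(4/(7 + (-8 + (1/2)*6))) - 1162 = 1*(4/(7 + (-8 + 3))) - 1162 = 1*(4/(7 - 5)) - 1162 = 1*(4/2) - 1162 = 1*(4*(1/2)) - 1162 = 1*2 - 1162 = 2 - 1162 = -1160)
M*u = -24*(-1160) = 27840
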